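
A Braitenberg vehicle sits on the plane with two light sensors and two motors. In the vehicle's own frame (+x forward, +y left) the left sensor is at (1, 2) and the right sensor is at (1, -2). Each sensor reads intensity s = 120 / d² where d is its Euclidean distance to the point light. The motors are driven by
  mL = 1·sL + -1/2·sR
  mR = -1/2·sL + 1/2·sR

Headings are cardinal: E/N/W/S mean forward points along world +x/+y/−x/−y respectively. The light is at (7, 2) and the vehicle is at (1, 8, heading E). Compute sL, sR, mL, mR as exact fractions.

120/89 120/41 -420/3649 2880/3649

left sensor world pos  = (2, 10); dL² = 89
right sensor world pos = (2, 6); dR² = 41
sL = 120/89 = 120/89
sR = 120/41 = 120/41
mL = 1·sL + -1/2·sR = -420/3649
mR = -1/2·sL + 1/2·sR = 2880/3649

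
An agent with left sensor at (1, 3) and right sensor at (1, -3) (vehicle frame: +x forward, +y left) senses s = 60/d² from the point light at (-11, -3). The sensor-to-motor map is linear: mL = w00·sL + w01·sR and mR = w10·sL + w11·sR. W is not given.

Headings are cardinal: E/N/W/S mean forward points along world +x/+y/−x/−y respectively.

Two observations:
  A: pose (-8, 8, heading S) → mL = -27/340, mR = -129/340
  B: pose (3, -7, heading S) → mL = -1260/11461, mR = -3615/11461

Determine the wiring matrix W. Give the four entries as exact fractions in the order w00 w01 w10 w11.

obs A: pose=(-8,8,S) → sL=15/34, sR=3/5, mL=-27/340, mR=-129/340
obs B: pose=(3,-7,S) → sL=30/157, sR=30/73, mL=-1260/11461, mR=-3615/11461
sensor matrix S = [[15/34, 3/5], [30/157, 30/73]]; det S = 12987/194837
solve [mL_A; mL_B] = S·[w00; w01] and [mR_A; mR_B] = S·[w10; w11]:
  w00 = 1/2, w01 = -1/2, w10 = 1/2, w11 = -1

1/2 -1/2 1/2 -1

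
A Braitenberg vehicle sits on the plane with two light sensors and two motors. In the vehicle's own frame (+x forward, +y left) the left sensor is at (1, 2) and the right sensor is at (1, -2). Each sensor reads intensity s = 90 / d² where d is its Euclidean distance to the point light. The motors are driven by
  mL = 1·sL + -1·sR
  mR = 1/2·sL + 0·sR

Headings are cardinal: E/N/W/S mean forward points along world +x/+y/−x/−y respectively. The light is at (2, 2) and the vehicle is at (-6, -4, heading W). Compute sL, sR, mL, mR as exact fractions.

18/29 90/97 -864/2813 9/29

left sensor world pos  = (-7, -6); dL² = 145
right sensor world pos = (-7, -2); dR² = 97
sL = 90/145 = 18/29
sR = 90/97 = 90/97
mL = 1·sL + -1·sR = -864/2813
mR = 1/2·sL + 0·sR = 9/29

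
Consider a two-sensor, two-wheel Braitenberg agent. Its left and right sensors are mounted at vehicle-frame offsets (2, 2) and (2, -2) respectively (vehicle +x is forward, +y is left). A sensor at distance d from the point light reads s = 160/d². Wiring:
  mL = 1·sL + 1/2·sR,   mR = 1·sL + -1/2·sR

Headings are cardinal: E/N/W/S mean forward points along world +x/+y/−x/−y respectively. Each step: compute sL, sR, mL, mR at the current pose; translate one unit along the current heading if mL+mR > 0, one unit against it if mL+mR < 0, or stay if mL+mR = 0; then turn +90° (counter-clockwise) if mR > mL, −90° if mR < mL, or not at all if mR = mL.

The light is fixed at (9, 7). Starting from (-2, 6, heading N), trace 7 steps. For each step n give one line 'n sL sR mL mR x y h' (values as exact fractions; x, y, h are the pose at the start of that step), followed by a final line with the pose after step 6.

n=0: pose=(-2,6,N); sL=16/17, sR=80/41; mL=1336/697, mR=-24/697; mL+mR=32/17 → advance +1; mR−mL=-80/41 → turn -1·90°
n=1: pose=(-2,7,E); sL=32/17, sR=32/17; mL=48/17, mR=16/17; mL+mR=64/17 → advance +1; mR−mL=-32/17 → turn -1·90°
n=2: pose=(-1,7,S); sL=40/17, sR=40/37; mL=1820/629, mR=1140/629; mL+mR=80/17 → advance +1; mR−mL=-40/37 → turn -1·90°
n=3: pose=(-1,6,W); sL=160/153, sR=32/29; mL=7088/4437, mR=2192/4437; mL+mR=320/153 → advance +1; mR−mL=-32/29 → turn -1·90°
n=4: pose=(-2,6,N); sL=16/17, sR=80/41; mL=1336/697, mR=-24/697; mL+mR=32/17 → advance +1; mR−mL=-80/41 → turn -1·90°
n=5: pose=(-2,7,E); sL=32/17, sR=32/17; mL=48/17, mR=16/17; mL+mR=64/17 → advance +1; mR−mL=-32/17 → turn -1·90°
n=6: pose=(-1,7,S); sL=40/17, sR=40/37; mL=1820/629, mR=1140/629; mL+mR=80/17 → advance +1; mR−mL=-40/37 → turn -1·90°

0 16/17 80/41 1336/697 -24/697 -2 6 N
1 32/17 32/17 48/17 16/17 -2 7 E
2 40/17 40/37 1820/629 1140/629 -1 7 S
3 160/153 32/29 7088/4437 2192/4437 -1 6 W
4 16/17 80/41 1336/697 -24/697 -2 6 N
5 32/17 32/17 48/17 16/17 -2 7 E
6 40/17 40/37 1820/629 1140/629 -1 7 S
final -1 6 W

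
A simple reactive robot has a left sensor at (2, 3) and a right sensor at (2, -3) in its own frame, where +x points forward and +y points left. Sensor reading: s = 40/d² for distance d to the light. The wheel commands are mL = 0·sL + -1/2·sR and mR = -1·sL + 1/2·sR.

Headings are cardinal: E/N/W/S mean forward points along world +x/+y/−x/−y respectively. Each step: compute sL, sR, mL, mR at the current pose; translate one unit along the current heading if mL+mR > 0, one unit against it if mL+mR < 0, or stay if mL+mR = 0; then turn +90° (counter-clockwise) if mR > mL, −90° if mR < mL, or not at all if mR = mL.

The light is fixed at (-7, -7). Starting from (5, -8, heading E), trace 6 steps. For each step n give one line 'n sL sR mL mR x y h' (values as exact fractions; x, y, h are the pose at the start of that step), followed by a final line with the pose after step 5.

n=0: pose=(5,-8,E); sL=1/5, sR=10/53; mL=-5/53, mR=-28/265; mL+mR=-1/5 → advance -1; mR−mL=-3/265 → turn -1·90°
n=1: pose=(4,-8,S); sL=8/41, sR=40/73; mL=-20/73, mR=236/2993; mL+mR=-8/41 → advance -1; mR−mL=1056/2993 → turn +1·90°
n=2: pose=(4,-7,E); sL=20/89, sR=20/89; mL=-10/89, mR=-10/89; mL+mR=-20/89 → advance -1; mR−mL=0 → turn +0·90°
n=3: pose=(3,-7,E); sL=40/153, sR=40/153; mL=-20/153, mR=-20/153; mL+mR=-40/153 → advance -1; mR−mL=0 → turn +0·90°
n=4: pose=(2,-7,E); sL=4/13, sR=4/13; mL=-2/13, mR=-2/13; mL+mR=-4/13 → advance -1; mR−mL=0 → turn +0·90°
n=5: pose=(1,-7,E); sL=40/109, sR=40/109; mL=-20/109, mR=-20/109; mL+mR=-40/109 → advance -1; mR−mL=0 → turn +0·90°

0 1/5 10/53 -5/53 -28/265 5 -8 E
1 8/41 40/73 -20/73 236/2993 4 -8 S
2 20/89 20/89 -10/89 -10/89 4 -7 E
3 40/153 40/153 -20/153 -20/153 3 -7 E
4 4/13 4/13 -2/13 -2/13 2 -7 E
5 40/109 40/109 -20/109 -20/109 1 -7 E
final 0 -7 E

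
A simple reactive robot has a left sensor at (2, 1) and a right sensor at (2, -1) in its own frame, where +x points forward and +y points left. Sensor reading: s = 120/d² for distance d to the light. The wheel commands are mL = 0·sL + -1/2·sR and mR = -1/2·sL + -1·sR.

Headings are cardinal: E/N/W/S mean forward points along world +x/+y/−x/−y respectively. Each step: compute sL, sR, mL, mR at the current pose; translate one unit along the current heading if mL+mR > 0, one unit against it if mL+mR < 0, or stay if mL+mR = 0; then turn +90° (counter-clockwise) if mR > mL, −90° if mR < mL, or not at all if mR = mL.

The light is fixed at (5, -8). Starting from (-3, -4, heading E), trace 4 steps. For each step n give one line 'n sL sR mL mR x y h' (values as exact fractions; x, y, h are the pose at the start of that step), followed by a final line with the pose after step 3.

0 120/61 8/3 -4/3 -668/183 -3 -4 E
1 30/17 15/13 -15/26 -450/221 -4 -4 S
2 120/137 120/157 -60/157 -25860/21509 -4 -3 W
3 12/13 60/49 -30/49 -1074/637 -3 -3 N
final -3 -4 E

n=0: pose=(-3,-4,E); sL=120/61, sR=8/3; mL=-4/3, mR=-668/183; mL+mR=-304/61 → advance -1; mR−mL=-424/183 → turn -1·90°
n=1: pose=(-4,-4,S); sL=30/17, sR=15/13; mL=-15/26, mR=-450/221; mL+mR=-1155/442 → advance -1; mR−mL=-645/442 → turn -1·90°
n=2: pose=(-4,-3,W); sL=120/137, sR=120/157; mL=-60/157, mR=-25860/21509; mL+mR=-34080/21509 → advance -1; mR−mL=-17640/21509 → turn -1·90°
n=3: pose=(-3,-3,N); sL=12/13, sR=60/49; mL=-30/49, mR=-1074/637; mL+mR=-1464/637 → advance -1; mR−mL=-684/637 → turn -1·90°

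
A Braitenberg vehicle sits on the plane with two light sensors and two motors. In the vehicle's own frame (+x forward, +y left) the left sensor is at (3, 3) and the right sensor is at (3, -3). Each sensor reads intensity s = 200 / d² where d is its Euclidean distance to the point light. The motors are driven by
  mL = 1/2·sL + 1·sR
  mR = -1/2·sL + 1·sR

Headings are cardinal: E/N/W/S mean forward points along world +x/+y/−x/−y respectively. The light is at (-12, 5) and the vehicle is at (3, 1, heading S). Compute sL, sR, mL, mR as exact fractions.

left sensor world pos  = (6, -2); dL² = 373
right sensor world pos = (0, -2); dR² = 193
sL = 200/373 = 200/373
sR = 200/193 = 200/193
mL = 1/2·sL + 1·sR = 93900/71989
mR = -1/2·sL + 1·sR = 55300/71989

200/373 200/193 93900/71989 55300/71989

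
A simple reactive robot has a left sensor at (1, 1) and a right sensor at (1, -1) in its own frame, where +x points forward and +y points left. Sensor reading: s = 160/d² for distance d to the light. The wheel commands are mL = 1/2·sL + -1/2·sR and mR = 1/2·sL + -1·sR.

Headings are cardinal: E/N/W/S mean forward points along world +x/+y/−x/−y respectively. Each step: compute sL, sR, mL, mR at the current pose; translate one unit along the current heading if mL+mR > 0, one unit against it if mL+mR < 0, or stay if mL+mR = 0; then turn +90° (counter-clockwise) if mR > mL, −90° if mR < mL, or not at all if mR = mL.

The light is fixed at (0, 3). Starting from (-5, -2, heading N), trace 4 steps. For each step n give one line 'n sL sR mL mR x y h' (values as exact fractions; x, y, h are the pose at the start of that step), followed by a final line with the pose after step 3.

0 40/13 5 -25/26 -45/13 -5 -2 N
1 160/41 32/13 384/533 -272/533 -5 -3 E
2 80/29 80/37 320/1073 -840/1073 -4 -3 S
3 160/61 160/41 -1600/2501 -6480/2501 -4 -2 W
final -3 -2 N

n=0: pose=(-5,-2,N); sL=40/13, sR=5; mL=-25/26, mR=-45/13; mL+mR=-115/26 → advance -1; mR−mL=-5/2 → turn -1·90°
n=1: pose=(-5,-3,E); sL=160/41, sR=32/13; mL=384/533, mR=-272/533; mL+mR=112/533 → advance +1; mR−mL=-16/13 → turn -1·90°
n=2: pose=(-4,-3,S); sL=80/29, sR=80/37; mL=320/1073, mR=-840/1073; mL+mR=-520/1073 → advance -1; mR−mL=-40/37 → turn -1·90°
n=3: pose=(-4,-2,W); sL=160/61, sR=160/41; mL=-1600/2501, mR=-6480/2501; mL+mR=-8080/2501 → advance -1; mR−mL=-80/41 → turn -1·90°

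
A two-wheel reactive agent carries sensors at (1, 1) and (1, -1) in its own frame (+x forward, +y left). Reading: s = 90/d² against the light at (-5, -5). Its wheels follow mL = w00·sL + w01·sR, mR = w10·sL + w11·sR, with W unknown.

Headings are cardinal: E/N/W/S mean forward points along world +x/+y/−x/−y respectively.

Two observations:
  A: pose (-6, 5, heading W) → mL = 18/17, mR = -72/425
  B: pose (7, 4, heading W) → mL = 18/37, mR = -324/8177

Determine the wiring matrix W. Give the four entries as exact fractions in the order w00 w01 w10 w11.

obs A: pose=(-6,5,W) → sL=18/17, sR=18/25, mL=18/17, mR=-72/425
obs B: pose=(7,4,W) → sL=18/37, sR=90/221, mL=18/37, mR=-324/8177
sensor matrix S = [[18/17, 18/25], [18/37, 90/221]]; det S = 281232/3475225
solve [mL_A; mL_B] = S·[w00; w01] and [mR_A; mR_B] = S·[w10; w11]:
  w00 = 1, w01 = 0, w10 = -1/2, w11 = 1/2

1 0 -1/2 1/2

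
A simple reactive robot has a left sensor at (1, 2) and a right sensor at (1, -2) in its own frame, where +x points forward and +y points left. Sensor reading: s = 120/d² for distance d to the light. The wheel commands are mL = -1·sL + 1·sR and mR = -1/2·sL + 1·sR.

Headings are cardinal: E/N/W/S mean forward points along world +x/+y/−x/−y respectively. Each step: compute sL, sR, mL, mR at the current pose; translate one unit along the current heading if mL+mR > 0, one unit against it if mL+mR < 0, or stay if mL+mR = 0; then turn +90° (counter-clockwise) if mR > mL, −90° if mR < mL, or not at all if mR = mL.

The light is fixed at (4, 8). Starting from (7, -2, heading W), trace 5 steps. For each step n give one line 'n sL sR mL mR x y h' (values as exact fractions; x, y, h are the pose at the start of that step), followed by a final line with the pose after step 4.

0 30/37 30/17 600/629 855/629 7 -2 W
1 120/137 120/121 1920/16577 9180/16577 6 -2 S
2 4/3 60/89 -176/267 2/267 6 -3 E
3 120/101 120/109 -960/11009 5580/11009 5 -3 N
4 5/6 15/8 25/24 35/24 5 -2 W
final 4 -2 S

n=0: pose=(7,-2,W); sL=30/37, sR=30/17; mL=600/629, mR=855/629; mL+mR=1455/629 → advance +1; mR−mL=15/37 → turn +1·90°
n=1: pose=(6,-2,S); sL=120/137, sR=120/121; mL=1920/16577, mR=9180/16577; mL+mR=11100/16577 → advance +1; mR−mL=60/137 → turn +1·90°
n=2: pose=(6,-3,E); sL=4/3, sR=60/89; mL=-176/267, mR=2/267; mL+mR=-58/89 → advance -1; mR−mL=2/3 → turn +1·90°
n=3: pose=(5,-3,N); sL=120/101, sR=120/109; mL=-960/11009, mR=5580/11009; mL+mR=4620/11009 → advance +1; mR−mL=60/101 → turn +1·90°
n=4: pose=(5,-2,W); sL=5/6, sR=15/8; mL=25/24, mR=35/24; mL+mR=5/2 → advance +1; mR−mL=5/12 → turn +1·90°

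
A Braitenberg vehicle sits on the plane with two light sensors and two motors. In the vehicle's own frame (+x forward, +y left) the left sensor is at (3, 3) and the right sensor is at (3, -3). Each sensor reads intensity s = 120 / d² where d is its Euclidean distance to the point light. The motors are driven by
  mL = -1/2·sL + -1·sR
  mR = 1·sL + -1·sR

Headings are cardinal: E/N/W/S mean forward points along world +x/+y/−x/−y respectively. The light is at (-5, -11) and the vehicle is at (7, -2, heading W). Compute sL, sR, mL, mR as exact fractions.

40/39 8/15 -68/65 32/65

left sensor world pos  = (4, -5); dL² = 117
right sensor world pos = (4, 1); dR² = 225
sL = 120/117 = 40/39
sR = 120/225 = 8/15
mL = -1/2·sL + -1·sR = -68/65
mR = 1·sL + -1·sR = 32/65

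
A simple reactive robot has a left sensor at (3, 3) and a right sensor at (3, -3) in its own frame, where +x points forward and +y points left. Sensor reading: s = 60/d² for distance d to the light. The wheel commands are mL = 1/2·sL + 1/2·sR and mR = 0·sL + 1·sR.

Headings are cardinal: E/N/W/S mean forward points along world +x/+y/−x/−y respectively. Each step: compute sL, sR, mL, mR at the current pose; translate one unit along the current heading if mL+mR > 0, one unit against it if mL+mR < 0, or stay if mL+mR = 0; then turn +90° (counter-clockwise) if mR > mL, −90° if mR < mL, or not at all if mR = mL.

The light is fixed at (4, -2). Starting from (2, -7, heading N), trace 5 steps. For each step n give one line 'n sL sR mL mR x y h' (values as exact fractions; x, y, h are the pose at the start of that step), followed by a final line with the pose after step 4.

0 60/29 12 204/29 12 2 -7 N
1 30/37 30/13 750/481 30/13 2 -6 W
2 60/49 12/17 804/833 12/17 1 -6 S
3 3/5 3/2 21/20 3/2 1 -7 W
4 12/13 60/113 1068/1469 60/113 0 -7 S
final 0 -8 W

n=0: pose=(2,-7,N); sL=60/29, sR=12; mL=204/29, mR=12; mL+mR=552/29 → advance +1; mR−mL=144/29 → turn +1·90°
n=1: pose=(2,-6,W); sL=30/37, sR=30/13; mL=750/481, mR=30/13; mL+mR=1860/481 → advance +1; mR−mL=360/481 → turn +1·90°
n=2: pose=(1,-6,S); sL=60/49, sR=12/17; mL=804/833, mR=12/17; mL+mR=1392/833 → advance +1; mR−mL=-216/833 → turn -1·90°
n=3: pose=(1,-7,W); sL=3/5, sR=3/2; mL=21/20, mR=3/2; mL+mR=51/20 → advance +1; mR−mL=9/20 → turn +1·90°
n=4: pose=(0,-7,S); sL=12/13, sR=60/113; mL=1068/1469, mR=60/113; mL+mR=1848/1469 → advance +1; mR−mL=-288/1469 → turn -1·90°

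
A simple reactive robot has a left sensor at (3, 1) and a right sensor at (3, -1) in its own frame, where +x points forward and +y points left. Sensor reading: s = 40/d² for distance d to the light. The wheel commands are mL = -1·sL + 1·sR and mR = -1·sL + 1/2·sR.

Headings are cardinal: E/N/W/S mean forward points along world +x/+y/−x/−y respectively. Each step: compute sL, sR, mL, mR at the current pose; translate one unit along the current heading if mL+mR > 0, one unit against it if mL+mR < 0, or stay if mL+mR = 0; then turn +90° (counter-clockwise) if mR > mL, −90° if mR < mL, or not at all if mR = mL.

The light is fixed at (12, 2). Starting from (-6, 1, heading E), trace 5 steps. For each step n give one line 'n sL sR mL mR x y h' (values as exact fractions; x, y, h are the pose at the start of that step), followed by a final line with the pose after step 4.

0 8/45 40/229 -32/10305 -932/10305 -6 1 E
1 2/17 5/52 -19/884 -123/1768 -7 1 S
2 8/97 8/97 0 -4/97 -7 2 W
3 4/37 20/149 144/5513 -226/5513 -6 2 N
4 8/45 40/229 -32/10305 -932/10305 -6 1 E
final -7 1 S

n=0: pose=(-6,1,E); sL=8/45, sR=40/229; mL=-32/10305, mR=-932/10305; mL+mR=-964/10305 → advance -1; mR−mL=-20/229 → turn -1·90°
n=1: pose=(-7,1,S); sL=2/17, sR=5/52; mL=-19/884, mR=-123/1768; mL+mR=-161/1768 → advance -1; mR−mL=-5/104 → turn -1·90°
n=2: pose=(-7,2,W); sL=8/97, sR=8/97; mL=0, mR=-4/97; mL+mR=-4/97 → advance -1; mR−mL=-4/97 → turn -1·90°
n=3: pose=(-6,2,N); sL=4/37, sR=20/149; mL=144/5513, mR=-226/5513; mL+mR=-82/5513 → advance -1; mR−mL=-10/149 → turn -1·90°
n=4: pose=(-6,1,E); sL=8/45, sR=40/229; mL=-32/10305, mR=-932/10305; mL+mR=-964/10305 → advance -1; mR−mL=-20/229 → turn -1·90°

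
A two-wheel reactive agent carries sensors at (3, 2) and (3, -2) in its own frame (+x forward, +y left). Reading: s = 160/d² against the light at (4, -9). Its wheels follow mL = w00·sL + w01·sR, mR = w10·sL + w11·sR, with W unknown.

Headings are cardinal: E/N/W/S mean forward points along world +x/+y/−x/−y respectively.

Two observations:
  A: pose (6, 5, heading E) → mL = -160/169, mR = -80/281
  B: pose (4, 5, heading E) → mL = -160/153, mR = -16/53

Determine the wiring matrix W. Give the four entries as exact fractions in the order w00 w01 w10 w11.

obs A: pose=(6,5,E) → sL=160/281, sR=160/169, mL=-160/169, mR=-80/281
obs B: pose=(4,5,E) → sL=32/53, sR=160/153, mL=-160/153, mR=-16/53
sensor matrix S = [[160/281, 160/169], [32/53, 160/153]]; det S = 9175040/385088301
solve [mL_A; mL_B] = S·[w00; w01] and [mR_A; mR_B] = S·[w10; w11]:
  w00 = 0, w01 = -1, w10 = -1/2, w11 = 0

0 -1 -1/2 0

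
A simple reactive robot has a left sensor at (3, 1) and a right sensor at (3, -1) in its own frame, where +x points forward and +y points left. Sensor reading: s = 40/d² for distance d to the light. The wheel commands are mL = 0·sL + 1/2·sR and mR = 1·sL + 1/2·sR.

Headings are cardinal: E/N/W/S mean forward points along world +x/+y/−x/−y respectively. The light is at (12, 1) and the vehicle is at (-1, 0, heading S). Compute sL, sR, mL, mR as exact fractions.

left sensor world pos  = (0, -3); dL² = 160
right sensor world pos = (-2, -3); dR² = 212
sL = 40/160 = 1/4
sR = 40/212 = 10/53
mL = 0·sL + 1/2·sR = 5/53
mR = 1·sL + 1/2·sR = 73/212

1/4 10/53 5/53 73/212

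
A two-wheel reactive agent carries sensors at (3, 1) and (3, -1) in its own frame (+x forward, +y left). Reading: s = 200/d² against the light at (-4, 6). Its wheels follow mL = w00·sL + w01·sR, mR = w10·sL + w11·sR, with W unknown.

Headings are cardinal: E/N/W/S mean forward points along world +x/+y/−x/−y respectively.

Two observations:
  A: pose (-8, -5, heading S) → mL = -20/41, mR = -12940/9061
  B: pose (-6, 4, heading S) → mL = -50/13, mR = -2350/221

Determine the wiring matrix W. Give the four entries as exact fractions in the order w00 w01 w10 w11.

-1/2 0 -1 -1/2

obs A: pose=(-8,-5,S) → sL=40/41, sR=200/221, mL=-20/41, mR=-12940/9061
obs B: pose=(-6,4,S) → sL=100/13, sR=100/17, mL=-50/13, mR=-2350/221
sensor matrix S = [[40/41, 200/221], [100/13, 100/17]]; det S = -144000/117793
solve [mL_A; mL_B] = S·[w00; w01] and [mR_A; mR_B] = S·[w10; w11]:
  w00 = -1/2, w01 = 0, w10 = -1, w11 = -1/2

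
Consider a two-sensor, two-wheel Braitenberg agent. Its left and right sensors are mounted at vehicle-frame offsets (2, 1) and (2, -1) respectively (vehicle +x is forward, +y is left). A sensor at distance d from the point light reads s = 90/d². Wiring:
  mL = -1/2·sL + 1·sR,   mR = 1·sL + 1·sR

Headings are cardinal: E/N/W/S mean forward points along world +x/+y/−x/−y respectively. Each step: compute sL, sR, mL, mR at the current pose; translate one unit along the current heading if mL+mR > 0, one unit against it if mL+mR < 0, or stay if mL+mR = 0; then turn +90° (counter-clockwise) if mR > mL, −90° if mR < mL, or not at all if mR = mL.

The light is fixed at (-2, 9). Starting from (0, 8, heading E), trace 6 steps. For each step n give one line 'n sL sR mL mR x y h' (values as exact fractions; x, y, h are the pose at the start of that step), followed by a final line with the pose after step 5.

n=0: pose=(0,8,E); sL=45/8, sR=9/2; mL=27/16, mR=81/8; mL+mR=189/16 → advance +1; mR−mL=135/16 → turn +1·90°
n=1: pose=(1,8,N); sL=18, sR=90/17; mL=-63/17, mR=396/17; mL+mR=333/17 → advance +1; mR−mL=27 → turn +1·90°
n=2: pose=(1,9,W); sL=45, sR=45; mL=45/2, mR=90; mL+mR=225/2 → advance +1; mR−mL=135/2 → turn +1·90°
n=3: pose=(0,9,S); sL=90/13, sR=18; mL=189/13, mR=324/13; mL+mR=513/13 → advance +1; mR−mL=135/13 → turn +1·90°
n=4: pose=(0,8,E); sL=45/8, sR=9/2; mL=27/16, mR=81/8; mL+mR=189/16 → advance +1; mR−mL=135/16 → turn +1·90°
n=5: pose=(1,8,N); sL=18, sR=90/17; mL=-63/17, mR=396/17; mL+mR=333/17 → advance +1; mR−mL=27 → turn +1·90°

0 45/8 9/2 27/16 81/8 0 8 E
1 18 90/17 -63/17 396/17 1 8 N
2 45 45 45/2 90 1 9 W
3 90/13 18 189/13 324/13 0 9 S
4 45/8 9/2 27/16 81/8 0 8 E
5 18 90/17 -63/17 396/17 1 8 N
final 1 9 W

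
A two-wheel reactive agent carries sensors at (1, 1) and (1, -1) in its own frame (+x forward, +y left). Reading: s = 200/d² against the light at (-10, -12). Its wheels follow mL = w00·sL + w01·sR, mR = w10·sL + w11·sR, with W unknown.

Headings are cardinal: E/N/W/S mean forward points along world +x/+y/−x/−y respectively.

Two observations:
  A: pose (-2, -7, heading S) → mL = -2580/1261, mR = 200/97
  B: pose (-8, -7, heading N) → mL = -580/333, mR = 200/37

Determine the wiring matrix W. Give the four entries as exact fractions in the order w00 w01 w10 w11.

obs A: pose=(-2,-7,S) → sL=200/97, sR=40/13, mL=-2580/1261, mR=200/97
obs B: pose=(-8,-7,N) → sL=200/37, sR=40/9, mL=-580/333, mR=200/37
sensor matrix S = [[200/97, 40/13], [200/37, 40/9]]; det S = -3136000/419913
solve [mL_A; mL_B] = S·[w00; w01] and [mR_A; mR_B] = S·[w10; w11]:
  w00 = 1/2, w01 = -1, w10 = 1, w11 = 0

1/2 -1 1 0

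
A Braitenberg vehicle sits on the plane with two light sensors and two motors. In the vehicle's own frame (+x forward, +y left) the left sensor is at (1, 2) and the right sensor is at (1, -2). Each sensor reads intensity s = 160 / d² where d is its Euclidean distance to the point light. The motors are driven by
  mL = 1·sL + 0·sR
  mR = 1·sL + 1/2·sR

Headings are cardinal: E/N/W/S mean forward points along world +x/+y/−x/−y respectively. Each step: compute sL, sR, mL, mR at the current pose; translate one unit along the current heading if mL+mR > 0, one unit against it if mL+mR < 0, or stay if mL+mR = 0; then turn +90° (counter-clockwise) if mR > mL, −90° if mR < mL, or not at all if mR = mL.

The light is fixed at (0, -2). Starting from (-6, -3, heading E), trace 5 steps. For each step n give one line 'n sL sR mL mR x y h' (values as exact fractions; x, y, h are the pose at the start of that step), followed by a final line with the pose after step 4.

0 80/13 80/17 80/13 1880/221 -6 -3 E
1 160/49 160/9 160/49 5360/441 -5 -3 N
2 4 4 4 6 -5 -2 W
3 160/17 32/13 160/17 2352/221 -6 -2 S
4 80/13 80/17 80/13 1880/221 -6 -3 E
final -5 -3 N

n=0: pose=(-6,-3,E); sL=80/13, sR=80/17; mL=80/13, mR=1880/221; mL+mR=3240/221 → advance +1; mR−mL=40/17 → turn +1·90°
n=1: pose=(-5,-3,N); sL=160/49, sR=160/9; mL=160/49, mR=5360/441; mL+mR=6800/441 → advance +1; mR−mL=80/9 → turn +1·90°
n=2: pose=(-5,-2,W); sL=4, sR=4; mL=4, mR=6; mL+mR=10 → advance +1; mR−mL=2 → turn +1·90°
n=3: pose=(-6,-2,S); sL=160/17, sR=32/13; mL=160/17, mR=2352/221; mL+mR=4432/221 → advance +1; mR−mL=16/13 → turn +1·90°
n=4: pose=(-6,-3,E); sL=80/13, sR=80/17; mL=80/13, mR=1880/221; mL+mR=3240/221 → advance +1; mR−mL=40/17 → turn +1·90°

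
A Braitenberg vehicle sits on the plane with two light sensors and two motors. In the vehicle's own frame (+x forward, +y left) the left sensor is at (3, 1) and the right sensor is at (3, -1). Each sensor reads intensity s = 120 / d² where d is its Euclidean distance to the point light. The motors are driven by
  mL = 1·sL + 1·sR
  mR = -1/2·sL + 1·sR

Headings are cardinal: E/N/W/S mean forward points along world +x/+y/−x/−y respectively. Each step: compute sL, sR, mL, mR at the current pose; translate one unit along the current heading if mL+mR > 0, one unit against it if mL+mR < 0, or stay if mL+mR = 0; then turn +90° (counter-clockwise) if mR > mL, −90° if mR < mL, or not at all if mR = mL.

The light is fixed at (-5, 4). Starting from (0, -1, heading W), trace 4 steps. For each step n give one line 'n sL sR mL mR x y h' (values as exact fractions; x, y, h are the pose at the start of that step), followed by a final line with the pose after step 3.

0 3 6 9 9/2 0 -1 W
1 120/13 120/29 5040/377 -180/377 -1 -1 N
2 60/29 60/37 3960/1073 630/1073 -1 0 E
3 24/17 24/13 720/221 252/221 0 0 S
final 0 -1 W

n=0: pose=(0,-1,W); sL=3, sR=6; mL=9, mR=9/2; mL+mR=27/2 → advance +1; mR−mL=-9/2 → turn -1·90°
n=1: pose=(-1,-1,N); sL=120/13, sR=120/29; mL=5040/377, mR=-180/377; mL+mR=4860/377 → advance +1; mR−mL=-180/13 → turn -1·90°
n=2: pose=(-1,0,E); sL=60/29, sR=60/37; mL=3960/1073, mR=630/1073; mL+mR=4590/1073 → advance +1; mR−mL=-90/29 → turn -1·90°
n=3: pose=(0,0,S); sL=24/17, sR=24/13; mL=720/221, mR=252/221; mL+mR=972/221 → advance +1; mR−mL=-36/17 → turn -1·90°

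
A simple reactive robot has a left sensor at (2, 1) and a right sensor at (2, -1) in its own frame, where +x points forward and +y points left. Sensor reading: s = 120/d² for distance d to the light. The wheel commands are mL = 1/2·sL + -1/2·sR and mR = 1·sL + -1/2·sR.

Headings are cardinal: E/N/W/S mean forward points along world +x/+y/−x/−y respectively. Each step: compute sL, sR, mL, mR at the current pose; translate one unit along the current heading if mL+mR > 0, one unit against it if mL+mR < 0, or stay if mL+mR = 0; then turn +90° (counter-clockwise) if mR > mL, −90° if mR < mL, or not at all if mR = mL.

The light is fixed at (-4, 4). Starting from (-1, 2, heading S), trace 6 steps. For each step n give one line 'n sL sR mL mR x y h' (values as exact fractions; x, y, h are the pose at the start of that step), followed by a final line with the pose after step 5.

0 15/4 6 -9/8 3/4 -1 2 S
1 24/5 120/29 48/145 396/145 -1 3 E
2 12 60/13 48/13 126/13 0 3 N
3 24 24 0 12 0 4 W
4 6 15 -9/2 -3/2 -1 4 S
5 120/29 24/5 -48/145 252/145 -1 5 E
final 0 5 N

n=0: pose=(-1,2,S); sL=15/4, sR=6; mL=-9/8, mR=3/4; mL+mR=-3/8 → advance -1; mR−mL=15/8 → turn +1·90°
n=1: pose=(-1,3,E); sL=24/5, sR=120/29; mL=48/145, mR=396/145; mL+mR=444/145 → advance +1; mR−mL=12/5 → turn +1·90°
n=2: pose=(0,3,N); sL=12, sR=60/13; mL=48/13, mR=126/13; mL+mR=174/13 → advance +1; mR−mL=6 → turn +1·90°
n=3: pose=(0,4,W); sL=24, sR=24; mL=0, mR=12; mL+mR=12 → advance +1; mR−mL=12 → turn +1·90°
n=4: pose=(-1,4,S); sL=6, sR=15; mL=-9/2, mR=-3/2; mL+mR=-6 → advance -1; mR−mL=3 → turn +1·90°
n=5: pose=(-1,5,E); sL=120/29, sR=24/5; mL=-48/145, mR=252/145; mL+mR=204/145 → advance +1; mR−mL=60/29 → turn +1·90°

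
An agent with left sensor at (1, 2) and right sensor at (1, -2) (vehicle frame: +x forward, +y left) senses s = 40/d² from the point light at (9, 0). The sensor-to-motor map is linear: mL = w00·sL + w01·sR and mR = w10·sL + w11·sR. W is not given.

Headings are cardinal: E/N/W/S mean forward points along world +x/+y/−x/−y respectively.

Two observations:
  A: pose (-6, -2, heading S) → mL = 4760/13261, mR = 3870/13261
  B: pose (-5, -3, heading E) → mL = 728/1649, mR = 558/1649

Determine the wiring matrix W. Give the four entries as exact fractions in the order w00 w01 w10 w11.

obs A: pose=(-6,-2,S) → sL=20/89, sR=20/149, mL=4760/13261, mR=3870/13261
obs B: pose=(-5,-3,E) → sL=4/17, sR=20/97, mL=728/1649, mR=558/1649
sensor matrix S = [[20/89, 20/149], [4/17, 20/97]]; det S = 322560/21867389
solve [mL_A; mL_B] = S·[w00; w01] and [mR_A; mR_B] = S·[w10; w11]:
  w00 = 1, w01 = 1, w10 = 1, w11 = 1/2

1 1 1 1/2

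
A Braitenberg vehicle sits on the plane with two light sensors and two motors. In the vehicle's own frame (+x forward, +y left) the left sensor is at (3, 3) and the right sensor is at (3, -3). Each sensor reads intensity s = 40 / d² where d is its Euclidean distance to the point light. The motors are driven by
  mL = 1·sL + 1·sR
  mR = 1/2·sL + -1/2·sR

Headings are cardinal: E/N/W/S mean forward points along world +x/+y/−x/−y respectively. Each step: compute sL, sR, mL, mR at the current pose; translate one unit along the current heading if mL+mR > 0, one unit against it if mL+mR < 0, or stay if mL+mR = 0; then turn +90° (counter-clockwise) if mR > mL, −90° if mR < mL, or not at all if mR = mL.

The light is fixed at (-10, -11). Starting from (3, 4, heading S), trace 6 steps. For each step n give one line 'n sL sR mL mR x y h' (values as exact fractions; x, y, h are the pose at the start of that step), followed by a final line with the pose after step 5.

0 1/10 10/61 161/610 -39/1220 3 4 S
1 40/221 40/389 24400/85969 3360/85969 3 3 W
2 4/37 20/257 1768/9509 144/9509 2 3 N
3 40/549 40/369 1360/7503 -400/22509 2 4 E
4 1/10 10/61 161/610 -39/1220 3 4 S
5 40/221 40/389 24400/85969 3360/85969 3 3 W
final 2 3 N

n=0: pose=(3,4,S); sL=1/10, sR=10/61; mL=161/610, mR=-39/1220; mL+mR=283/1220 → advance +1; mR−mL=-361/1220 → turn -1·90°
n=1: pose=(3,3,W); sL=40/221, sR=40/389; mL=24400/85969, mR=3360/85969; mL+mR=27760/85969 → advance +1; mR−mL=-21040/85969 → turn -1·90°
n=2: pose=(2,3,N); sL=4/37, sR=20/257; mL=1768/9509, mR=144/9509; mL+mR=1912/9509 → advance +1; mR−mL=-1624/9509 → turn -1·90°
n=3: pose=(2,4,E); sL=40/549, sR=40/369; mL=1360/7503, mR=-400/22509; mL+mR=3680/22509 → advance +1; mR−mL=-4480/22509 → turn -1·90°
n=4: pose=(3,4,S); sL=1/10, sR=10/61; mL=161/610, mR=-39/1220; mL+mR=283/1220 → advance +1; mR−mL=-361/1220 → turn -1·90°
n=5: pose=(3,3,W); sL=40/221, sR=40/389; mL=24400/85969, mR=3360/85969; mL+mR=27760/85969 → advance +1; mR−mL=-21040/85969 → turn -1·90°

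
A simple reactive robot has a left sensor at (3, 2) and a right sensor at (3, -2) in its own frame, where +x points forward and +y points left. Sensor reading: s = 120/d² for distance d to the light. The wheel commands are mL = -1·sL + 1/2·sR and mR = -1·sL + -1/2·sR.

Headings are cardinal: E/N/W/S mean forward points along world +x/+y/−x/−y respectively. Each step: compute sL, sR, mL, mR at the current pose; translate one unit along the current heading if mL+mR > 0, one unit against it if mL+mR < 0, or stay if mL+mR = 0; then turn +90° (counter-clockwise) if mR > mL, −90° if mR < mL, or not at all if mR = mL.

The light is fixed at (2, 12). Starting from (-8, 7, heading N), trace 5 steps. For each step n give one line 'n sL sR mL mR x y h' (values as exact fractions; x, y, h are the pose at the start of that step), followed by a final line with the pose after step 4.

0 30/37 30/17 45/629 -1065/629 -8 7 N
1 24/13 120/113 -1932/1469 -3492/1469 -8 6 E
2 20/27 12/25 -338/675 -662/675 -9 6 S
3 24/49 24/41 -396/2009 -1572/2009 -9 7 W
4 30/37 30/17 45/629 -1065/629 -8 7 N
final -8 6 E

n=0: pose=(-8,7,N); sL=30/37, sR=30/17; mL=45/629, mR=-1065/629; mL+mR=-60/37 → advance -1; mR−mL=-30/17 → turn -1·90°
n=1: pose=(-8,6,E); sL=24/13, sR=120/113; mL=-1932/1469, mR=-3492/1469; mL+mR=-48/13 → advance -1; mR−mL=-120/113 → turn -1·90°
n=2: pose=(-9,6,S); sL=20/27, sR=12/25; mL=-338/675, mR=-662/675; mL+mR=-40/27 → advance -1; mR−mL=-12/25 → turn -1·90°
n=3: pose=(-9,7,W); sL=24/49, sR=24/41; mL=-396/2009, mR=-1572/2009; mL+mR=-48/49 → advance -1; mR−mL=-24/41 → turn -1·90°
n=4: pose=(-8,7,N); sL=30/37, sR=30/17; mL=45/629, mR=-1065/629; mL+mR=-60/37 → advance -1; mR−mL=-30/17 → turn -1·90°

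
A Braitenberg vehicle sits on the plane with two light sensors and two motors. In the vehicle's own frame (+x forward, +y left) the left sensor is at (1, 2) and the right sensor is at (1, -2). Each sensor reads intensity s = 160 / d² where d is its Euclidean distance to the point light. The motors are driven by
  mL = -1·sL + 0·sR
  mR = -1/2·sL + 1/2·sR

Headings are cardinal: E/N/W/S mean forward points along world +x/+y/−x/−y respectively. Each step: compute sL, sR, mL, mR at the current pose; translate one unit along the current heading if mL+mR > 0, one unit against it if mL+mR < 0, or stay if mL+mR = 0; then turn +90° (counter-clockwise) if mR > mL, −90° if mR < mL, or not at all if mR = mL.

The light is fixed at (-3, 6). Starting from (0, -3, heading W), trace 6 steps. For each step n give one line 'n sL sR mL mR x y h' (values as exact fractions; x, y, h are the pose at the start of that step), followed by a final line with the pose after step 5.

n=0: pose=(0,-3,W); sL=32/25, sR=160/53; mL=-32/25, mR=1152/1325; mL+mR=-544/1325 → advance -1; mR−mL=2848/1325 → turn +1·90°
n=1: pose=(1,-3,S); sL=20/17, sR=20/13; mL=-20/17, mR=40/221; mL+mR=-220/221 → advance -1; mR−mL=300/221 → turn +1·90°
n=2: pose=(1,-2,E); sL=160/61, sR=32/25; mL=-160/61, mR=-1024/1525; mL+mR=-5024/1525 → advance -1; mR−mL=2976/1525 → turn +1·90°
n=3: pose=(0,-2,N); sL=16/5, sR=80/37; mL=-16/5, mR=-96/185; mL+mR=-688/185 → advance -1; mR−mL=496/185 → turn +1·90°
n=4: pose=(0,-3,W); sL=32/25, sR=160/53; mL=-32/25, mR=1152/1325; mL+mR=-544/1325 → advance -1; mR−mL=2848/1325 → turn +1·90°
n=5: pose=(1,-3,S); sL=20/17, sR=20/13; mL=-20/17, mR=40/221; mL+mR=-220/221 → advance -1; mR−mL=300/221 → turn +1·90°

0 32/25 160/53 -32/25 1152/1325 0 -3 W
1 20/17 20/13 -20/17 40/221 1 -3 S
2 160/61 32/25 -160/61 -1024/1525 1 -2 E
3 16/5 80/37 -16/5 -96/185 0 -2 N
4 32/25 160/53 -32/25 1152/1325 0 -3 W
5 20/17 20/13 -20/17 40/221 1 -3 S
final 1 -2 E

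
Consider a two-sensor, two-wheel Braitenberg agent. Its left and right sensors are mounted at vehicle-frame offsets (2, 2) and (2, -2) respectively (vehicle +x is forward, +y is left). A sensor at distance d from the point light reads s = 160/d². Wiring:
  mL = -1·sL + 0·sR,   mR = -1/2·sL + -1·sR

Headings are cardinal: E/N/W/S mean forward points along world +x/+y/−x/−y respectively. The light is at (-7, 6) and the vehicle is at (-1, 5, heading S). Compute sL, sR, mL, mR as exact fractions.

160/73 32/5 -160/73 -2736/365

left sensor world pos  = (1, 3); dL² = 73
right sensor world pos = (-3, 3); dR² = 25
sL = 160/73 = 160/73
sR = 160/25 = 32/5
mL = -1·sL + 0·sR = -160/73
mR = -1/2·sL + -1·sR = -2736/365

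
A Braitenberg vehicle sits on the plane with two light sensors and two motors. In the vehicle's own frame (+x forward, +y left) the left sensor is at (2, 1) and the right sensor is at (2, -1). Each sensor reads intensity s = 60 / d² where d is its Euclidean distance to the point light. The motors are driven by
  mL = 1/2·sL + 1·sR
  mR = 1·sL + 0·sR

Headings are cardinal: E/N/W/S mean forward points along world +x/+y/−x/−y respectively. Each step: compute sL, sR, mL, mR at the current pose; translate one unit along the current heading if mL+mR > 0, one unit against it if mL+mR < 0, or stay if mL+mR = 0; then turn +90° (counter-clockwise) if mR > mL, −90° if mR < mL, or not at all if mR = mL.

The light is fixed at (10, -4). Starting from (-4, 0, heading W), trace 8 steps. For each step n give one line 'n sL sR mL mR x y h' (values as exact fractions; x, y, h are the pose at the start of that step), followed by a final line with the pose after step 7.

n=0: pose=(-4,0,W); sL=12/53, sR=60/281; mL=4866/14893, mR=12/53; mL+mR=8238/14893 → advance +1; mR−mL=-1494/14893 → turn -1·90°
n=1: pose=(-5,0,N); sL=15/73, sR=15/58; mL=765/2117, mR=15/73; mL+mR=1200/2117 → advance +1; mR−mL=-330/2117 → turn -1·90°
n=2: pose=(-5,1,E); sL=12/41, sR=12/37; mL=714/1517, mR=12/41; mL+mR=1158/1517 → advance +1; mR−mL=-270/1517 → turn -1·90°
n=3: pose=(-4,1,S); sL=30/89, sR=10/39; mL=1475/3471, mR=30/89; mL+mR=2645/3471 → advance +1; mR−mL=-305/3471 → turn -1·90°
n=4: pose=(-4,0,W); sL=12/53, sR=60/281; mL=4866/14893, mR=12/53; mL+mR=8238/14893 → advance +1; mR−mL=-1494/14893 → turn -1·90°
n=5: pose=(-5,0,N); sL=15/73, sR=15/58; mL=765/2117, mR=15/73; mL+mR=1200/2117 → advance +1; mR−mL=-330/2117 → turn -1·90°
n=6: pose=(-5,1,E); sL=12/41, sR=12/37; mL=714/1517, mR=12/41; mL+mR=1158/1517 → advance +1; mR−mL=-270/1517 → turn -1·90°
n=7: pose=(-4,1,S); sL=30/89, sR=10/39; mL=1475/3471, mR=30/89; mL+mR=2645/3471 → advance +1; mR−mL=-305/3471 → turn -1·90°

0 12/53 60/281 4866/14893 12/53 -4 0 W
1 15/73 15/58 765/2117 15/73 -5 0 N
2 12/41 12/37 714/1517 12/41 -5 1 E
3 30/89 10/39 1475/3471 30/89 -4 1 S
4 12/53 60/281 4866/14893 12/53 -4 0 W
5 15/73 15/58 765/2117 15/73 -5 0 N
6 12/41 12/37 714/1517 12/41 -5 1 E
7 30/89 10/39 1475/3471 30/89 -4 1 S
final -4 0 W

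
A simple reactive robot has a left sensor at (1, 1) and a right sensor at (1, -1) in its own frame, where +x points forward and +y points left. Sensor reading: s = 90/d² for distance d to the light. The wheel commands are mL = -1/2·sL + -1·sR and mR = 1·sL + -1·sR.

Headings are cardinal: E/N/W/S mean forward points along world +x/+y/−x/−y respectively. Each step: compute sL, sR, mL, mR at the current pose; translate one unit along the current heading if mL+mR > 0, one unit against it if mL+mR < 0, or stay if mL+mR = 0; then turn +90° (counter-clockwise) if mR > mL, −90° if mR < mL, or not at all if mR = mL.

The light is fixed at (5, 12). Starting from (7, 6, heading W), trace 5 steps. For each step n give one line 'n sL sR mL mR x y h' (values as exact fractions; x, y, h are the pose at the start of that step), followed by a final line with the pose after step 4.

0 9/5 45/13 -567/130 -108/65 7 6 W
1 18/13 90/53 -1647/689 -216/689 8 6 S
2 45/16 45/26 -1305/416 225/208 8 7 E
3 90/17 18/5 -531/85 144/85 7 7 N
4 9/5 45/13 -567/130 -108/65 7 6 W
final 8 6 S

n=0: pose=(7,6,W); sL=9/5, sR=45/13; mL=-567/130, mR=-108/65; mL+mR=-783/130 → advance -1; mR−mL=27/10 → turn +1·90°
n=1: pose=(8,6,S); sL=18/13, sR=90/53; mL=-1647/689, mR=-216/689; mL+mR=-1863/689 → advance -1; mR−mL=27/13 → turn +1·90°
n=2: pose=(8,7,E); sL=45/16, sR=45/26; mL=-1305/416, mR=225/208; mL+mR=-855/416 → advance -1; mR−mL=135/32 → turn +1·90°
n=3: pose=(7,7,N); sL=90/17, sR=18/5; mL=-531/85, mR=144/85; mL+mR=-387/85 → advance -1; mR−mL=135/17 → turn +1·90°
n=4: pose=(7,6,W); sL=9/5, sR=45/13; mL=-567/130, mR=-108/65; mL+mR=-783/130 → advance -1; mR−mL=27/10 → turn +1·90°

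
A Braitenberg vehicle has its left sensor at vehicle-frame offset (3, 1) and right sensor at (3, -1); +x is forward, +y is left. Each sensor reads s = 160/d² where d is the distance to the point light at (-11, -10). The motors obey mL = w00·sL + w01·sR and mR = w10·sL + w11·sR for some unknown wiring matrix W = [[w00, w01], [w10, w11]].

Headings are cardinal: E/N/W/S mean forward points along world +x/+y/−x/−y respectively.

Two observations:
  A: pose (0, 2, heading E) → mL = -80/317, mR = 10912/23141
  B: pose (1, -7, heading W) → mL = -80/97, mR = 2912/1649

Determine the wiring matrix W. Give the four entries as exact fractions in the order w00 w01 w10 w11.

0 -1/2 1/2 1/2

obs A: pose=(0,2,E) → sL=32/73, sR=160/317, mL=-80/317, mR=10912/23141
obs B: pose=(1,-7,W) → sL=32/17, sR=160/97, mL=-80/97, mR=2912/1649
sensor matrix S = [[32/73, 160/317], [32/17, 160/97]]; det S = -8663040/38159509
solve [mL_A; mL_B] = S·[w00; w01] and [mR_A; mR_B] = S·[w10; w11]:
  w00 = 0, w01 = -1/2, w10 = 1/2, w11 = 1/2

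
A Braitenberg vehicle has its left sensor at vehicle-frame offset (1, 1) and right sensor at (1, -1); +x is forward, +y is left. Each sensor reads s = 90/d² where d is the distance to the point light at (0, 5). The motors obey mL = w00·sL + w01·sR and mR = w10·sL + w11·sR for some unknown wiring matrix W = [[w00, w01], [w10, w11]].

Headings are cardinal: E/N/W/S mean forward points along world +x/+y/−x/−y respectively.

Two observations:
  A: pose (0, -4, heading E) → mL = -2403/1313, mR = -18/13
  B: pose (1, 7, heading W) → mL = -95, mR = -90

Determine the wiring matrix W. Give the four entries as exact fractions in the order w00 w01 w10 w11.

-1 -1/2 -1 0

obs A: pose=(0,-4,E) → sL=18/13, sR=90/101, mL=-2403/1313, mR=-18/13
obs B: pose=(1,7,W) → sL=90, sR=10, mL=-95, mR=-90
sensor matrix S = [[18/13, 90/101], [90, 10]]; det S = -87120/1313
solve [mL_A; mL_B] = S·[w00; w01] and [mR_A; mR_B] = S·[w10; w11]:
  w00 = -1, w01 = -1/2, w10 = -1, w11 = 0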